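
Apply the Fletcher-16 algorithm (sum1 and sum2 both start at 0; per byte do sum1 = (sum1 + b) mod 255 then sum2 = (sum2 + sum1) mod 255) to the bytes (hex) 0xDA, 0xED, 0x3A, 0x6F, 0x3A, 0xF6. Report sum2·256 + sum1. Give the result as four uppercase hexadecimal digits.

Running sums (mod 255):
  after byte 0 (0xDA): sum1=218, sum2=218
  after byte 1 (0xED): sum1=200, sum2=163
  after byte 2 (0x3A): sum1=3, sum2=166
  after byte 3 (0x6F): sum1=114, sum2=25
  after byte 4 (0x3A): sum1=172, sum2=197
  after byte 5 (0xF6): sum1=163, sum2=105
Checksum = sum2·256 + sum1 = 105·256 + 163 = 27043 = 0x69A3.

69A3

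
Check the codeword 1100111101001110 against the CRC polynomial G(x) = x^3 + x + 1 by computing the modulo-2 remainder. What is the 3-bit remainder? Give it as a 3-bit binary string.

000

Modulo-2 division of 1100111101001110 by 1011:
  pos 0: 1100 XOR 1011 = 0111
  pos 1: 1111 XOR 1011 = 0100
  pos 2: 1001 XOR 1011 = 0010
  pos 4: 1011 XOR 1011 = 0000
  pos 9: 1001 XOR 1011 = 0010
  pos 11: 1011 XOR 1011 = 0000
Remainder = 000 (zero — the frame passes the CRC check).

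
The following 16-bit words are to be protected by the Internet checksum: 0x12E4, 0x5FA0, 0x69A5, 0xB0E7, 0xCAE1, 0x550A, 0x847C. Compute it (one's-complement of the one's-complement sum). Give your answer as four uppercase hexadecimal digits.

CE85

One's-complement addition (fold any carry out of bit 15 back into bit 0):
  0x12E4 + 0x5FA0 = 0x07284
  0x7284 + 0x69A5 = 0x0DC29
  0xDC29 + 0xB0E7 = 0x18D10 → wrap carry → 0x8D11
  0x8D11 + 0xCAE1 = 0x157F2 → wrap carry → 0x57F3
  0x57F3 + 0x550A = 0x0ACFD
  0xACFD + 0x847C = 0x13179 → wrap carry → 0x317A
One's-complement sum = 0x317A.
Checksum = ~0x317A & 0xFFFF = 0xCE85.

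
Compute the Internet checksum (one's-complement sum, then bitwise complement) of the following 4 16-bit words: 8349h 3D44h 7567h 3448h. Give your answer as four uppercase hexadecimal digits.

One's-complement addition (fold any carry out of bit 15 back into bit 0):
  0x8349 + 0x3D44 = 0x0C08D
  0xC08D + 0x7567 = 0x135F4 → wrap carry → 0x35F5
  0x35F5 + 0x3448 = 0x06A3D
One's-complement sum = 0x6A3D.
Checksum = ~0x6A3D & 0xFFFF = 0x95C2.

95C2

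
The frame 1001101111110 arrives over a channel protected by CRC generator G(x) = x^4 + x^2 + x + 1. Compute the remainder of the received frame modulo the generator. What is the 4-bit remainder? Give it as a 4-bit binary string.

Modulo-2 division of 1001101111110 by 10111:
  pos 0: 10011 XOR 10111 = 00100
  pos 2: 10001 XOR 10111 = 00110
  pos 4: 11011 XOR 10111 = 01100
  pos 5: 11001 XOR 10111 = 01110
  pos 6: 11101 XOR 10111 = 01010
  pos 7: 10101 XOR 10111 = 00010
Remainder = 0100 (nonzero — an error is detected).

0100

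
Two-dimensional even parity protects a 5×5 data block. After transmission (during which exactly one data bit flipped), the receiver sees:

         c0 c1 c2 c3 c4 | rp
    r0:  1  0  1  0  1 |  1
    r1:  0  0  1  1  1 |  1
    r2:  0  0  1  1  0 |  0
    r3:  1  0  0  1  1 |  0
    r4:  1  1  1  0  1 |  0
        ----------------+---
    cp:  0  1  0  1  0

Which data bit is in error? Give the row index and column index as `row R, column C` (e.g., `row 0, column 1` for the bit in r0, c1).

row 3, column 0

Recompute each row's even parity and compare to rp:
  r0: data parity 1, sent rp 1 → ok
  r1: data parity 1, sent rp 1 → ok
  r2: data parity 0, sent rp 0 → ok
  r3: data parity 1, sent rp 0 → mismatch
  r4: data parity 0, sent rp 0 → ok
Recompute each column's even parity and compare to cp:
  c0: data parity 1, sent cp 0 → mismatch
  c1: data parity 1, sent cp 1 → ok
  c2: data parity 0, sent cp 0 → ok
  c3: data parity 1, sent cp 1 → ok
  c4: data parity 0, sent cp 0 → ok
Exactly one row (r3) and one column (c0) fail → the flipped bit is at their intersection.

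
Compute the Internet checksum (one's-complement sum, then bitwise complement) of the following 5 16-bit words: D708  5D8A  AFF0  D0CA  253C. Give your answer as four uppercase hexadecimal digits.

One's-complement addition (fold any carry out of bit 15 back into bit 0):
  0xD708 + 0x5D8A = 0x13492 → wrap carry → 0x3493
  0x3493 + 0xAFF0 = 0x0E483
  0xE483 + 0xD0CA = 0x1B54D → wrap carry → 0xB54E
  0xB54E + 0x253C = 0x0DA8A
One's-complement sum = 0xDA8A.
Checksum = ~0xDA8A & 0xFFFF = 0x2575.

2575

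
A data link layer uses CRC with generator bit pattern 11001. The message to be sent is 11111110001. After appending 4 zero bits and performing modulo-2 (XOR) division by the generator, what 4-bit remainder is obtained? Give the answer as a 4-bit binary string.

Append 4 zeros: 111111100010000. Divide by 11001 (XOR where the leading bit is 1):
  pos 0: 11111 XOR 11001 = 00110
  pos 2: 11011 XOR 11001 = 00010
  pos 5: 10000 XOR 11001 = 01001
  pos 6: 10011 XOR 11001 = 01010
  pos 7: 10100 XOR 11001 = 01101
  pos 8: 11010 XOR 11001 = 00011
Remainder (last 4 bits) = 1100. This is the CRC / FCS.

1100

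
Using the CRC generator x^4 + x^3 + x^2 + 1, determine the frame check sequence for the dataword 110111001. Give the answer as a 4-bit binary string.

0000

Append 4 zeros: 1101110010000. Divide by 11101 (XOR where the leading bit is 1):
  pos 0: 11011 XOR 11101 = 00110
  pos 2: 11010 XOR 11101 = 00111
  pos 4: 11101 XOR 11101 = 00000
Remainder (last 4 bits) = 0000. This is the CRC / FCS.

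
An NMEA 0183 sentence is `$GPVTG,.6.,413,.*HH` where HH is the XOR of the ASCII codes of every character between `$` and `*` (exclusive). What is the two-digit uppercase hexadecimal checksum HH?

XOR the ASCII codes of the payload characters:
  'G' = 0x47 → acc = 0x47
  'P' = 0x50 → acc = 0x17
  'V' = 0x56 → acc = 0x41
  'T' = 0x54 → acc = 0x15
  'G' = 0x47 → acc = 0x52
  ',' = 0x2C → acc = 0x7E
  '.' = 0x2E → acc = 0x50
  '6' = 0x36 → acc = 0x66
  '.' = 0x2E → acc = 0x48
  ',' = 0x2C → acc = 0x64
  '4' = 0x34 → acc = 0x50
  '1' = 0x31 → acc = 0x61
  '3' = 0x33 → acc = 0x52
  ',' = 0x2C → acc = 0x7E
  '.' = 0x2E → acc = 0x50
Checksum = 0x50.

50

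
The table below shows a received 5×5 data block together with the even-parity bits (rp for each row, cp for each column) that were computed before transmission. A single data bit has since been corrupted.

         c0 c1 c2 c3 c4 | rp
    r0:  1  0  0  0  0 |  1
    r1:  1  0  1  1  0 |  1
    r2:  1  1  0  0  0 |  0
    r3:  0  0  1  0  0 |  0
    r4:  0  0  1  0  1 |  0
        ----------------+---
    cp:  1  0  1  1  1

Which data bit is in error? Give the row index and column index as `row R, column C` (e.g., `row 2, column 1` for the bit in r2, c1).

row 3, column 1

Recompute each row's even parity and compare to rp:
  r0: data parity 1, sent rp 1 → ok
  r1: data parity 1, sent rp 1 → ok
  r2: data parity 0, sent rp 0 → ok
  r3: data parity 1, sent rp 0 → mismatch
  r4: data parity 0, sent rp 0 → ok
Recompute each column's even parity and compare to cp:
  c0: data parity 1, sent cp 1 → ok
  c1: data parity 1, sent cp 0 → mismatch
  c2: data parity 1, sent cp 1 → ok
  c3: data parity 1, sent cp 1 → ok
  c4: data parity 1, sent cp 1 → ok
Exactly one row (r3) and one column (c1) fail → the flipped bit is at their intersection.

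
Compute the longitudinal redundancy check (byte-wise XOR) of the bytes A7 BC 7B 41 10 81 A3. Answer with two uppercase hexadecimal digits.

13

XOR the bytes together:
  start with 0xA7
  0xA7 ⊕ 0xBC = 0x1B
  0x1B ⊕ 0x7B = 0x60
  0x60 ⊕ 0x41 = 0x21
  0x21 ⊕ 0x10 = 0x31
  0x31 ⊕ 0x81 = 0xB0
  0xB0 ⊕ 0xA3 = 0x13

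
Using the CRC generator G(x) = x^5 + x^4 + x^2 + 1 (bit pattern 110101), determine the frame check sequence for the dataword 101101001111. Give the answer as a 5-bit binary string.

01100

Append 5 zeros: 10110100111100000. Divide by 110101 (XOR where the leading bit is 1):
  pos 0: 101101 XOR 110101 = 011000
  pos 1: 110000 XOR 110101 = 000101
  pos 4: 101011 XOR 110101 = 011110
  pos 5: 111101 XOR 110101 = 001000
  pos 7: 100010 XOR 110101 = 010111
  pos 8: 101110 XOR 110101 = 011011
  pos 9: 110110 XOR 110101 = 000011
Remainder (last 5 bits) = 01100. This is the CRC / FCS.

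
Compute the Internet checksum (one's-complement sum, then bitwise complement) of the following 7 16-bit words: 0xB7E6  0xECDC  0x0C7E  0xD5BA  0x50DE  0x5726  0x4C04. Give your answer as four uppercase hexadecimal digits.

One's-complement addition (fold any carry out of bit 15 back into bit 0):
  0xB7E6 + 0xECDC = 0x1A4C2 → wrap carry → 0xA4C3
  0xA4C3 + 0x0C7E = 0x0B141
  0xB141 + 0xD5BA = 0x186FB → wrap carry → 0x86FC
  0x86FC + 0x50DE = 0x0D7DA
  0xD7DA + 0x5726 = 0x12F00 → wrap carry → 0x2F01
  0x2F01 + 0x4C04 = 0x07B05
One's-complement sum = 0x7B05.
Checksum = ~0x7B05 & 0xFFFF = 0x84FA.

84FA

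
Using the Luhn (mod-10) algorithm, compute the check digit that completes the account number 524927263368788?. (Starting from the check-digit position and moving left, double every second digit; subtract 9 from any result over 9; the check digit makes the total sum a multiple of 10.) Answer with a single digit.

Partial digits right→left: 8 8 7 8 6 3 3 6 2 7 2 9 4 2 5
Double every second digit counting from the check-digit position (so the 1st, 3rd, 5th, ... of the partial from the right).
  doubled (with −9 where >9): 7 5 3 6 4 4 8 1 → sum 38
  kept as-is: 8 8 3 6 7 9 2 → sum 43
Total = 38 + 43 = 81.
Check digit = (10 − (81 mod 10)) mod 10 = 9.

9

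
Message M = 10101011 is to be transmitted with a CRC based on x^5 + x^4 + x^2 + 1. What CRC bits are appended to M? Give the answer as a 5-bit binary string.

00111

Append 5 zeros: 1010101100000. Divide by 110101 (XOR where the leading bit is 1):
  pos 0: 101010 XOR 110101 = 011111
  pos 1: 111111 XOR 110101 = 001010
  pos 3: 101010 XOR 110101 = 011111
  pos 4: 111110 XOR 110101 = 001011
  pos 6: 101100 XOR 110101 = 011001
  pos 7: 110010 XOR 110101 = 000111
Remainder (last 5 bits) = 00111. This is the CRC / FCS.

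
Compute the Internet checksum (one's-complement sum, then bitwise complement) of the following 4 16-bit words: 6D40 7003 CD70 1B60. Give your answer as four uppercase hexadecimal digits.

One's-complement addition (fold any carry out of bit 15 back into bit 0):
  0x6D40 + 0x7003 = 0x0DD43
  0xDD43 + 0xCD70 = 0x1AAB3 → wrap carry → 0xAAB4
  0xAAB4 + 0x1B60 = 0x0C614
One's-complement sum = 0xC614.
Checksum = ~0xC614 & 0xFFFF = 0x39EB.

39EB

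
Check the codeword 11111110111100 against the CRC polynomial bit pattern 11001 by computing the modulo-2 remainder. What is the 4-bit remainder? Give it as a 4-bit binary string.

0000

Modulo-2 division of 11111110111100 by 11001:
  pos 0: 11111 XOR 11001 = 00110
  pos 2: 11011 XOR 11001 = 00010
  pos 5: 10011 XOR 11001 = 01010
  pos 6: 10101 XOR 11001 = 01100
  pos 7: 11001 XOR 11001 = 00000
Remainder = 0000 (zero — the frame passes the CRC check).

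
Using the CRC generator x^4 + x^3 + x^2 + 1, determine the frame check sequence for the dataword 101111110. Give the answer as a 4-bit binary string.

0001

Append 4 zeros: 1011111100000. Divide by 11101 (XOR where the leading bit is 1):
  pos 0: 10111 XOR 11101 = 01010
  pos 1: 10101 XOR 11101 = 01000
  pos 2: 10001 XOR 11101 = 01100
  pos 3: 11001 XOR 11101 = 00100
  pos 5: 10000 XOR 11101 = 01101
  pos 6: 11010 XOR 11101 = 00111
  pos 8: 11100 XOR 11101 = 00001
Remainder (last 4 bits) = 0001. This is the CRC / FCS.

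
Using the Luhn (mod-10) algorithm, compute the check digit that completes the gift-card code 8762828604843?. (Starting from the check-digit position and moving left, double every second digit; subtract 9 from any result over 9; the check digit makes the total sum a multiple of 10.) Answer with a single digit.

8

Partial digits right→left: 3 4 8 4 0 6 8 2 8 2 6 7 8
Double every second digit counting from the check-digit position (so the 1st, 3rd, 5th, ... of the partial from the right).
  doubled (with −9 where >9): 6 7 0 7 7 3 7 → sum 37
  kept as-is: 4 4 6 2 2 7 → sum 25
Total = 37 + 25 = 62.
Check digit = (10 − (62 mod 10)) mod 10 = 8.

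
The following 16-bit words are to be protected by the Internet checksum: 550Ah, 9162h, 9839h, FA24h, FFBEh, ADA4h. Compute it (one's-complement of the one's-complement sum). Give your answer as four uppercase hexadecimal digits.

One's-complement addition (fold any carry out of bit 15 back into bit 0):
  0x550A + 0x9162 = 0x0E66C
  0xE66C + 0x9839 = 0x17EA5 → wrap carry → 0x7EA6
  0x7EA6 + 0xFA24 = 0x178CA → wrap carry → 0x78CB
  0x78CB + 0xFFBE = 0x17889 → wrap carry → 0x788A
  0x788A + 0xADA4 = 0x1262E → wrap carry → 0x262F
One's-complement sum = 0x262F.
Checksum = ~0x262F & 0xFFFF = 0xD9D0.

D9D0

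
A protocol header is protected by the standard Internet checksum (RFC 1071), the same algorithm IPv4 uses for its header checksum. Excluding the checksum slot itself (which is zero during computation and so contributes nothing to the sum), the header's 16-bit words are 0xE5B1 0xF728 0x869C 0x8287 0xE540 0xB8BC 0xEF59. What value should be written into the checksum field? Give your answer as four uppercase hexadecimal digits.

8CA9

One's-complement addition (fold any carry out of bit 15 back into bit 0):
  0xE5B1 + 0xF728 = 0x1DCD9 → wrap carry → 0xDCDA
  0xDCDA + 0x869C = 0x16376 → wrap carry → 0x6377
  0x6377 + 0x8287 = 0x0E5FE
  0xE5FE + 0xE540 = 0x1CB3E → wrap carry → 0xCB3F
  0xCB3F + 0xB8BC = 0x183FB → wrap carry → 0x83FC
  0x83FC + 0xEF59 = 0x17355 → wrap carry → 0x7356
One's-complement sum = 0x7356.
Checksum = ~0x7356 & 0xFFFF = 0x8CA9.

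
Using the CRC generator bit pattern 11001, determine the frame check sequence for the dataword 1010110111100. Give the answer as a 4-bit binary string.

Append 4 zeros: 10101101111000000. Divide by 11001 (XOR where the leading bit is 1):
  pos 0: 10101 XOR 11001 = 01100
  pos 1: 11001 XOR 11001 = 00000
  pos 7: 11110 XOR 11001 = 00111
  pos 9: 11100 XOR 11001 = 00101
  pos 11: 10100 XOR 11001 = 01101
  pos 12: 11010 XOR 11001 = 00011
Remainder (last 4 bits) = 0011. This is the CRC / FCS.

0011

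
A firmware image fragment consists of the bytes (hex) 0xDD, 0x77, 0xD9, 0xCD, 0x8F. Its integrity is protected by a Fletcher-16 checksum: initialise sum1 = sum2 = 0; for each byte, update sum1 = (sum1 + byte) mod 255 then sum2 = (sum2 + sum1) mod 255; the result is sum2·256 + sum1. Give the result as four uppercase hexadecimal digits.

EB8C

Running sums (mod 255):
  after byte 0 (0xDD): sum1=221, sum2=221
  after byte 1 (0x77): sum1=85, sum2=51
  after byte 2 (0xD9): sum1=47, sum2=98
  after byte 3 (0xCD): sum1=252, sum2=95
  after byte 4 (0x8F): sum1=140, sum2=235
Checksum = sum2·256 + sum1 = 235·256 + 140 = 60300 = 0xEB8C.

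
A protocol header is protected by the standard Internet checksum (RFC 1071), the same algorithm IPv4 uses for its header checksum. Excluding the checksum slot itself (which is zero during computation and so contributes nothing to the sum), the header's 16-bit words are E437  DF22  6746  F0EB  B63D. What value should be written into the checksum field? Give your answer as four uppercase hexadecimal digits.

One's-complement addition (fold any carry out of bit 15 back into bit 0):
  0xE437 + 0xDF22 = 0x1C359 → wrap carry → 0xC35A
  0xC35A + 0x6746 = 0x12AA0 → wrap carry → 0x2AA1
  0x2AA1 + 0xF0EB = 0x11B8C → wrap carry → 0x1B8D
  0x1B8D + 0xB63D = 0x0D1CA
One's-complement sum = 0xD1CA.
Checksum = ~0xD1CA & 0xFFFF = 0x2E35.

2E35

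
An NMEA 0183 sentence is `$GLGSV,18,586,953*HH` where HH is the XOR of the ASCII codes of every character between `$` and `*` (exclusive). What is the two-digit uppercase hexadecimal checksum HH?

68

XOR the ASCII codes of the payload characters:
  'G' = 0x47 → acc = 0x47
  'L' = 0x4C → acc = 0x0B
  'G' = 0x47 → acc = 0x4C
  'S' = 0x53 → acc = 0x1F
  'V' = 0x56 → acc = 0x49
  ',' = 0x2C → acc = 0x65
  '1' = 0x31 → acc = 0x54
  '8' = 0x38 → acc = 0x6C
  ',' = 0x2C → acc = 0x40
  '5' = 0x35 → acc = 0x75
  '8' = 0x38 → acc = 0x4D
  '6' = 0x36 → acc = 0x7B
  ',' = 0x2C → acc = 0x57
  '9' = 0x39 → acc = 0x6E
  '5' = 0x35 → acc = 0x5B
  '3' = 0x33 → acc = 0x68
Checksum = 0x68.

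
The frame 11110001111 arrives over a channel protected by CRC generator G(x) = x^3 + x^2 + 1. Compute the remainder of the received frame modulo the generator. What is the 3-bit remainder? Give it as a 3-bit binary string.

Modulo-2 division of 11110001111 by 1101:
  pos 0: 1111 XOR 1101 = 0010
  pos 2: 1000 XOR 1101 = 0101
  pos 3: 1010 XOR 1101 = 0111
  pos 4: 1111 XOR 1101 = 0010
  pos 6: 1011 XOR 1101 = 0110
  pos 7: 1101 XOR 1101 = 0000
Remainder = 000 (zero — the frame passes the CRC check).

000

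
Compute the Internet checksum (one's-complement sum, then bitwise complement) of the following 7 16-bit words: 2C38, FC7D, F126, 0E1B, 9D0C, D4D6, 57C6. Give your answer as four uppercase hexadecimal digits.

One's-complement addition (fold any carry out of bit 15 back into bit 0):
  0x2C38 + 0xFC7D = 0x128B5 → wrap carry → 0x28B6
  0x28B6 + 0xF126 = 0x119DC → wrap carry → 0x19DD
  0x19DD + 0x0E1B = 0x027F8
  0x27F8 + 0x9D0C = 0x0C504
  0xC504 + 0xD4D6 = 0x199DA → wrap carry → 0x99DB
  0x99DB + 0x57C6 = 0x0F1A1
One's-complement sum = 0xF1A1.
Checksum = ~0xF1A1 & 0xFFFF = 0x0E5E.

0E5E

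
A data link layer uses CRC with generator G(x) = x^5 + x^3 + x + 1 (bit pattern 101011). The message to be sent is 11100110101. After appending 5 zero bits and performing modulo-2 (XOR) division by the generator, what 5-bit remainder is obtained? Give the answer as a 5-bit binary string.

Append 5 zeros: 1110011010100000. Divide by 101011 (XOR where the leading bit is 1):
  pos 0: 111001 XOR 101011 = 010010
  pos 1: 100101 XOR 101011 = 001110
  pos 3: 111001 XOR 101011 = 010010
  pos 4: 100100 XOR 101011 = 001111
  pos 6: 111110 XOR 101011 = 010101
  pos 7: 101010 XOR 101011 = 000001
Remainder (last 5 bits) = 01000. This is the CRC / FCS.

01000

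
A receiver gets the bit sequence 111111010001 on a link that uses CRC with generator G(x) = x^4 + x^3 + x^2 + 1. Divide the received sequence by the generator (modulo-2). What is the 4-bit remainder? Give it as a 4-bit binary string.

0000

Modulo-2 division of 111111010001 by 11101:
  pos 0: 11111 XOR 11101 = 00010
  pos 3: 10101 XOR 11101 = 01000
  pos 4: 10000 XOR 11101 = 01101
  pos 5: 11010 XOR 11101 = 00111
  pos 7: 11101 XOR 11101 = 00000
Remainder = 0000 (zero — the frame passes the CRC check).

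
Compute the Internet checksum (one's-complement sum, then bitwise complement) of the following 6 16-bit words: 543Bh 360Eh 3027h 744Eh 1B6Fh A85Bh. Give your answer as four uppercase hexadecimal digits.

0D76

One's-complement addition (fold any carry out of bit 15 back into bit 0):
  0x543B + 0x360E = 0x08A49
  0x8A49 + 0x3027 = 0x0BA70
  0xBA70 + 0x744E = 0x12EBE → wrap carry → 0x2EBF
  0x2EBF + 0x1B6F = 0x04A2E
  0x4A2E + 0xA85B = 0x0F289
One's-complement sum = 0xF289.
Checksum = ~0xF289 & 0xFFFF = 0x0D76.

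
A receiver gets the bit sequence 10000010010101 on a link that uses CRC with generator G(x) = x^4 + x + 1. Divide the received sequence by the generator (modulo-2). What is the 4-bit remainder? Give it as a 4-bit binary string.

0000

Modulo-2 division of 10000010010101 by 10011:
  pos 0: 10000 XOR 10011 = 00011
  pos 3: 11010 XOR 10011 = 01001
  pos 4: 10010 XOR 10011 = 00001
  pos 8: 11010 XOR 10011 = 01001
  pos 9: 10011 XOR 10011 = 00000
Remainder = 0000 (zero — the frame passes the CRC check).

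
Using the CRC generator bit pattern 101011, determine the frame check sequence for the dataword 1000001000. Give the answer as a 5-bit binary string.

Append 5 zeros: 100000100000000. Divide by 101011 (XOR where the leading bit is 1):
  pos 0: 100000 XOR 101011 = 001011
  pos 2: 101110 XOR 101011 = 000101
  pos 5: 101000 XOR 101011 = 000011
  pos 9: 110000 XOR 101011 = 011011
Remainder (last 5 bits) = 11011. This is the CRC / FCS.

11011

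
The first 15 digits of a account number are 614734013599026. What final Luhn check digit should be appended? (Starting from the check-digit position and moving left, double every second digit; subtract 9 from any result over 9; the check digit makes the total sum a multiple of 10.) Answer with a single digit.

6

Partial digits right→left: 6 2 0 9 9 5 3 1 0 4 3 7 4 1 6
Double every second digit counting from the check-digit position (so the 1st, 3rd, 5th, ... of the partial from the right).
  doubled (with −9 where >9): 3 0 9 6 0 6 8 3 → sum 35
  kept as-is: 2 9 5 1 4 7 1 → sum 29
Total = 35 + 29 = 64.
Check digit = (10 − (64 mod 10)) mod 10 = 6.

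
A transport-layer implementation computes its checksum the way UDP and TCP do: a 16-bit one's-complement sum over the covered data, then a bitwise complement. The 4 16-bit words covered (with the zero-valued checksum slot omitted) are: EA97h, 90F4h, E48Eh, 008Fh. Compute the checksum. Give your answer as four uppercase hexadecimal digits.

One's-complement addition (fold any carry out of bit 15 back into bit 0):
  0xEA97 + 0x90F4 = 0x17B8B → wrap carry → 0x7B8C
  0x7B8C + 0xE48E = 0x1601A → wrap carry → 0x601B
  0x601B + 0x008F = 0x060AA
One's-complement sum = 0x60AA.
Checksum = ~0x60AA & 0xFFFF = 0x9F55.

9F55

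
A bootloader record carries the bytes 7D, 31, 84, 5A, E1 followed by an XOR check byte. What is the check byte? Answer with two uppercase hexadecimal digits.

XOR the bytes together:
  start with 0x7D
  0x7D ⊕ 0x31 = 0x4C
  0x4C ⊕ 0x84 = 0xC8
  0xC8 ⊕ 0x5A = 0x92
  0x92 ⊕ 0xE1 = 0x73

73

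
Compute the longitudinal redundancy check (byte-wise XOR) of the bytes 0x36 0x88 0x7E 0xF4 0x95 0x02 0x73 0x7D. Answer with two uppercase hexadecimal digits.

AD

XOR the bytes together:
  start with 0x36
  0x36 ⊕ 0x88 = 0xBE
  0xBE ⊕ 0x7E = 0xC0
  0xC0 ⊕ 0xF4 = 0x34
  0x34 ⊕ 0x95 = 0xA1
  0xA1 ⊕ 0x02 = 0xA3
  0xA3 ⊕ 0x73 = 0xD0
  0xD0 ⊕ 0x7D = 0xAD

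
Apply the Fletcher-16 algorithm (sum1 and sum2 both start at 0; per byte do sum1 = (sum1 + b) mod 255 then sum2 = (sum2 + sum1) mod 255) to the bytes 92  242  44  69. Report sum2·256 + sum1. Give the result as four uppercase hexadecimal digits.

Running sums (mod 255):
  after byte 0 (92): sum1=92, sum2=92
  after byte 1 (242): sum1=79, sum2=171
  after byte 2 (44): sum1=123, sum2=39
  after byte 3 (69): sum1=192, sum2=231
Checksum = sum2·256 + sum1 = 231·256 + 192 = 59328 = 0xE7C0.

E7C0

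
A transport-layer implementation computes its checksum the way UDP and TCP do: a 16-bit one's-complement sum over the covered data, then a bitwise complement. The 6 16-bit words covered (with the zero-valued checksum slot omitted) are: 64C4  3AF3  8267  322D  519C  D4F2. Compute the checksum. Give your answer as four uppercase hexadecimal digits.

8524

One's-complement addition (fold any carry out of bit 15 back into bit 0):
  0x64C4 + 0x3AF3 = 0x09FB7
  0x9FB7 + 0x8267 = 0x1221E → wrap carry → 0x221F
  0x221F + 0x322D = 0x0544C
  0x544C + 0x519C = 0x0A5E8
  0xA5E8 + 0xD4F2 = 0x17ADA → wrap carry → 0x7ADB
One's-complement sum = 0x7ADB.
Checksum = ~0x7ADB & 0xFFFF = 0x8524.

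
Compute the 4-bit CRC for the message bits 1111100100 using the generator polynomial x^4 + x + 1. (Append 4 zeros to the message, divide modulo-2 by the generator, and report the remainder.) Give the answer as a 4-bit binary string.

1101

Append 4 zeros: 11111001000000. Divide by 10011 (XOR where the leading bit is 1):
  pos 0: 11111 XOR 10011 = 01100
  pos 1: 11000 XOR 10011 = 01011
  pos 2: 10110 XOR 10011 = 00101
  pos 4: 10110 XOR 10011 = 00101
  pos 6: 10100 XOR 10011 = 00111
  pos 8: 11100 XOR 10011 = 01111
  pos 9: 11110 XOR 10011 = 01101
Remainder (last 4 bits) = 1101. This is the CRC / FCS.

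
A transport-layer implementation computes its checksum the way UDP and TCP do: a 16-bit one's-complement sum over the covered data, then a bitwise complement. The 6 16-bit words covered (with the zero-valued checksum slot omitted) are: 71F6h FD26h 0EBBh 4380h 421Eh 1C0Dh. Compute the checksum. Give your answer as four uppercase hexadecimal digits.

One's-complement addition (fold any carry out of bit 15 back into bit 0):
  0x71F6 + 0xFD26 = 0x16F1C → wrap carry → 0x6F1D
  0x6F1D + 0x0EBB = 0x07DD8
  0x7DD8 + 0x4380 = 0x0C158
  0xC158 + 0x421E = 0x10376 → wrap carry → 0x0377
  0x0377 + 0x1C0D = 0x01F84
One's-complement sum = 0x1F84.
Checksum = ~0x1F84 & 0xFFFF = 0xE07B.

E07B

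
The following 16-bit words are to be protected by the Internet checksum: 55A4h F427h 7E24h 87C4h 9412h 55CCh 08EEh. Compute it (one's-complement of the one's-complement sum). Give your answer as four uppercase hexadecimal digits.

One's-complement addition (fold any carry out of bit 15 back into bit 0):
  0x55A4 + 0xF427 = 0x149CB → wrap carry → 0x49CC
  0x49CC + 0x7E24 = 0x0C7F0
  0xC7F0 + 0x87C4 = 0x14FB4 → wrap carry → 0x4FB5
  0x4FB5 + 0x9412 = 0x0E3C7
  0xE3C7 + 0x55CC = 0x13993 → wrap carry → 0x3994
  0x3994 + 0x08EE = 0x04282
One's-complement sum = 0x4282.
Checksum = ~0x4282 & 0xFFFF = 0xBD7D.

BD7D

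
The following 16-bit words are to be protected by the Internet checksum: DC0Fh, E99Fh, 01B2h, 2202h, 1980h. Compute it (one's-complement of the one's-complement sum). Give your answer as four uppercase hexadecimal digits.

One's-complement addition (fold any carry out of bit 15 back into bit 0):
  0xDC0F + 0xE99F = 0x1C5AE → wrap carry → 0xC5AF
  0xC5AF + 0x01B2 = 0x0C761
  0xC761 + 0x2202 = 0x0E963
  0xE963 + 0x1980 = 0x102E3 → wrap carry → 0x02E4
One's-complement sum = 0x02E4.
Checksum = ~0x02E4 & 0xFFFF = 0xFD1B.

FD1B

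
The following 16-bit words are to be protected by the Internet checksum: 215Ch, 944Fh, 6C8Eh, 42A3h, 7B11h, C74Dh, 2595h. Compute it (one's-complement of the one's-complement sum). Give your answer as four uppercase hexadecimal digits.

332E

One's-complement addition (fold any carry out of bit 15 back into bit 0):
  0x215C + 0x944F = 0x0B5AB
  0xB5AB + 0x6C8E = 0x12239 → wrap carry → 0x223A
  0x223A + 0x42A3 = 0x064DD
  0x64DD + 0x7B11 = 0x0DFEE
  0xDFEE + 0xC74D = 0x1A73B → wrap carry → 0xA73C
  0xA73C + 0x2595 = 0x0CCD1
One's-complement sum = 0xCCD1.
Checksum = ~0xCCD1 & 0xFFFF = 0x332E.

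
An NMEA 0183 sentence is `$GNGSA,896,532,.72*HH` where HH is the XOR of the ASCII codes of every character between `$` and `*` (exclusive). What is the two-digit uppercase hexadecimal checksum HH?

XOR the ASCII codes of the payload characters:
  'G' = 0x47 → acc = 0x47
  'N' = 0x4E → acc = 0x09
  'G' = 0x47 → acc = 0x4E
  'S' = 0x53 → acc = 0x1D
  'A' = 0x41 → acc = 0x5C
  ',' = 0x2C → acc = 0x70
  '8' = 0x38 → acc = 0x48
  '9' = 0x39 → acc = 0x71
  '6' = 0x36 → acc = 0x47
  ',' = 0x2C → acc = 0x6B
  '5' = 0x35 → acc = 0x5E
  '3' = 0x33 → acc = 0x6D
  '2' = 0x32 → acc = 0x5F
  ',' = 0x2C → acc = 0x73
  '.' = 0x2E → acc = 0x5D
  '7' = 0x37 → acc = 0x6A
  '2' = 0x32 → acc = 0x58
Checksum = 0x58.

58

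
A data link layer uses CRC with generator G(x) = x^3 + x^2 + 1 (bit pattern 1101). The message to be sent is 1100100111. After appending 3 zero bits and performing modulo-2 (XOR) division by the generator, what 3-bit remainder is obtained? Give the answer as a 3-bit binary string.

Append 3 zeros: 1100100111000. Divide by 1101 (XOR where the leading bit is 1):
  pos 0: 1100 XOR 1101 = 0001
  pos 3: 1100 XOR 1101 = 0001
  pos 6: 1111 XOR 1101 = 0010
  pos 8: 1000 XOR 1101 = 0101
  pos 9: 1010 XOR 1101 = 0111
Remainder (last 3 bits) = 111. This is the CRC / FCS.

111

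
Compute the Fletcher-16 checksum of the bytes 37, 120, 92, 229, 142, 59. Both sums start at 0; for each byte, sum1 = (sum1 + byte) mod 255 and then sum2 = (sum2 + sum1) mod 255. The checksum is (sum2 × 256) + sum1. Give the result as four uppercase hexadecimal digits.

B4A9

Running sums (mod 255):
  after byte 0 (37): sum1=37, sum2=37
  after byte 1 (120): sum1=157, sum2=194
  after byte 2 (92): sum1=249, sum2=188
  after byte 3 (229): sum1=223, sum2=156
  after byte 4 (142): sum1=110, sum2=11
  after byte 5 (59): sum1=169, sum2=180
Checksum = sum2·256 + sum1 = 180·256 + 169 = 46249 = 0xB4A9.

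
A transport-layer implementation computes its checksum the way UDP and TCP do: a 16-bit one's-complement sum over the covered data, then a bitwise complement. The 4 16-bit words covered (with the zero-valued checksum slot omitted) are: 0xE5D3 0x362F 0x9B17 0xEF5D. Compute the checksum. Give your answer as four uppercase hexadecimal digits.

5987

One's-complement addition (fold any carry out of bit 15 back into bit 0):
  0xE5D3 + 0x362F = 0x11C02 → wrap carry → 0x1C03
  0x1C03 + 0x9B17 = 0x0B71A
  0xB71A + 0xEF5D = 0x1A677 → wrap carry → 0xA678
One's-complement sum = 0xA678.
Checksum = ~0xA678 & 0xFFFF = 0x5987.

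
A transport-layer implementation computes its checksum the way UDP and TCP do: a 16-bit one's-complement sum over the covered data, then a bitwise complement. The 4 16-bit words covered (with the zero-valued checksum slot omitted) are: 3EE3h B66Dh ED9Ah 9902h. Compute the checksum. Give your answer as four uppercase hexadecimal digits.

8411

One's-complement addition (fold any carry out of bit 15 back into bit 0):
  0x3EE3 + 0xB66D = 0x0F550
  0xF550 + 0xED9A = 0x1E2EA → wrap carry → 0xE2EB
  0xE2EB + 0x9902 = 0x17BED → wrap carry → 0x7BEE
One's-complement sum = 0x7BEE.
Checksum = ~0x7BEE & 0xFFFF = 0x8411.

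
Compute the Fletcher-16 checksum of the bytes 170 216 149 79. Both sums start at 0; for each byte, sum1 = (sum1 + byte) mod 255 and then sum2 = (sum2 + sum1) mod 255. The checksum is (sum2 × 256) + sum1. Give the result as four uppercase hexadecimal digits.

Running sums (mod 255):
  after byte 0 (170): sum1=170, sum2=170
  after byte 1 (216): sum1=131, sum2=46
  after byte 2 (149): sum1=25, sum2=71
  after byte 3 (79): sum1=104, sum2=175
Checksum = sum2·256 + sum1 = 175·256 + 104 = 44904 = 0xAF68.

AF68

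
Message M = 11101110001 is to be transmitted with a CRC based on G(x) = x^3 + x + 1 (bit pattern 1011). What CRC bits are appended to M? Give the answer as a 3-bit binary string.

Append 3 zeros: 11101110001000. Divide by 1011 (XOR where the leading bit is 1):
  pos 0: 1110 XOR 1011 = 0101
  pos 1: 1011 XOR 1011 = 0000
  pos 5: 1100 XOR 1011 = 0111
  pos 6: 1110 XOR 1011 = 0101
  pos 7: 1011 XOR 1011 = 0000
Remainder (last 3 bits) = 000. This is the CRC / FCS.

000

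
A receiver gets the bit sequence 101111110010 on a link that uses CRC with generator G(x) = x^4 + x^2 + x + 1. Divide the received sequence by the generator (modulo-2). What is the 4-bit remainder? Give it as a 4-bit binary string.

Modulo-2 division of 101111110010 by 10111:
  pos 0: 10111 XOR 10111 = 00000
  pos 5: 11100 XOR 10111 = 01011
  pos 6: 10111 XOR 10111 = 00000
Remainder = 0000 (zero — the frame passes the CRC check).

0000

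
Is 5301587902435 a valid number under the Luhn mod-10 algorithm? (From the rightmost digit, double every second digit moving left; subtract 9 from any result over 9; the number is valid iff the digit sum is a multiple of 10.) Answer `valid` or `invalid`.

From the right, keep odd positions and double even positions (subtract 9 from any doubled value over 9):
  doubled (positions 2,4,...): 6 4 9 7 2 6 → sum 34
  kept (positions 1,3,...): 5 4 0 7 5 0 5 → sum 26
Total = 60.
60 mod 10 = 0, so the number is valid.

valid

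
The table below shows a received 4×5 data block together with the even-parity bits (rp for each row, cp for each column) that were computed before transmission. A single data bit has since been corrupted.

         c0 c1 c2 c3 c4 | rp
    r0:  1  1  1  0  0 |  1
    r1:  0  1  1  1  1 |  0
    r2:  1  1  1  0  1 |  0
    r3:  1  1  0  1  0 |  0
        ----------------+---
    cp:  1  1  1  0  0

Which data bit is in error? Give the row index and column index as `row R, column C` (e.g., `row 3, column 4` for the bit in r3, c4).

Recompute each row's even parity and compare to rp:
  r0: data parity 1, sent rp 1 → ok
  r1: data parity 0, sent rp 0 → ok
  r2: data parity 0, sent rp 0 → ok
  r3: data parity 1, sent rp 0 → mismatch
Recompute each column's even parity and compare to cp:
  c0: data parity 1, sent cp 1 → ok
  c1: data parity 0, sent cp 1 → mismatch
  c2: data parity 1, sent cp 1 → ok
  c3: data parity 0, sent cp 0 → ok
  c4: data parity 0, sent cp 0 → ok
Exactly one row (r3) and one column (c1) fail → the flipped bit is at their intersection.

row 3, column 1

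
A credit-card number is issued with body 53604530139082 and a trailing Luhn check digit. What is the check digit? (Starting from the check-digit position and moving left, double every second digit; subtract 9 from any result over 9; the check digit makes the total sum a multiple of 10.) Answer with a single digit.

7

Partial digits right→left: 2 8 0 9 3 1 0 3 5 4 0 6 3 5
Double every second digit counting from the check-digit position (so the 1st, 3rd, 5th, ... of the partial from the right).
  doubled (with −9 where >9): 4 0 6 0 1 0 6 → sum 17
  kept as-is: 8 9 1 3 4 6 5 → sum 36
Total = 17 + 36 = 53.
Check digit = (10 − (53 mod 10)) mod 10 = 7.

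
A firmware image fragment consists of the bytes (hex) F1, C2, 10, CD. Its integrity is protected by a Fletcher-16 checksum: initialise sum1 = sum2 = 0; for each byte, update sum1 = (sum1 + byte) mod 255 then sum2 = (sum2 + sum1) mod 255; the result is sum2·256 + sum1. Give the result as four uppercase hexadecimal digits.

Running sums (mod 255):
  after byte 0 (F1): sum1=241, sum2=241
  after byte 1 (C2): sum1=180, sum2=166
  after byte 2 (10): sum1=196, sum2=107
  after byte 3 (CD): sum1=146, sum2=253
Checksum = sum2·256 + sum1 = 253·256 + 146 = 64914 = 0xFD92.

FD92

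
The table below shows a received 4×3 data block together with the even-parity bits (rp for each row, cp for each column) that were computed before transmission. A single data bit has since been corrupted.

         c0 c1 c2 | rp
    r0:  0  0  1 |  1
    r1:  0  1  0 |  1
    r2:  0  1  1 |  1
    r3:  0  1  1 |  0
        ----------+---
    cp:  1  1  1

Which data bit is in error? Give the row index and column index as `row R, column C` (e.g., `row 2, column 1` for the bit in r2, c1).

row 2, column 0

Recompute each row's even parity and compare to rp:
  r0: data parity 1, sent rp 1 → ok
  r1: data parity 1, sent rp 1 → ok
  r2: data parity 0, sent rp 1 → mismatch
  r3: data parity 0, sent rp 0 → ok
Recompute each column's even parity and compare to cp:
  c0: data parity 0, sent cp 1 → mismatch
  c1: data parity 1, sent cp 1 → ok
  c2: data parity 1, sent cp 1 → ok
Exactly one row (r2) and one column (c0) fail → the flipped bit is at their intersection.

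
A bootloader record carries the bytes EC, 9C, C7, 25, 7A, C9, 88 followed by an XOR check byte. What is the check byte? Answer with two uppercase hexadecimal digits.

A9

XOR the bytes together:
  start with 0xEC
  0xEC ⊕ 0x9C = 0x70
  0x70 ⊕ 0xC7 = 0xB7
  0xB7 ⊕ 0x25 = 0x92
  0x92 ⊕ 0x7A = 0xE8
  0xE8 ⊕ 0xC9 = 0x21
  0x21 ⊕ 0x88 = 0xA9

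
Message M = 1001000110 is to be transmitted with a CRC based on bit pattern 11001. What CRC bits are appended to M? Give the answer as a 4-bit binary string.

1000

Append 4 zeros: 10010001100000. Divide by 11001 (XOR where the leading bit is 1):
  pos 0: 10010 XOR 11001 = 01011
  pos 1: 10110 XOR 11001 = 01111
  pos 2: 11110 XOR 11001 = 00111
  pos 4: 11111 XOR 11001 = 00110
  pos 6: 11000 XOR 11001 = 00001
Remainder (last 4 bits) = 1000. This is the CRC / FCS.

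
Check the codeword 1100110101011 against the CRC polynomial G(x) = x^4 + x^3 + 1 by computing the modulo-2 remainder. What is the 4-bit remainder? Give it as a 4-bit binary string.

Modulo-2 division of 1100110101011 by 11001:
  pos 0: 11001 XOR 11001 = 00000
  pos 5: 10101 XOR 11001 = 01100
  pos 6: 11000 XOR 11001 = 00001
Remainder = 0111 (nonzero — an error is detected).

0111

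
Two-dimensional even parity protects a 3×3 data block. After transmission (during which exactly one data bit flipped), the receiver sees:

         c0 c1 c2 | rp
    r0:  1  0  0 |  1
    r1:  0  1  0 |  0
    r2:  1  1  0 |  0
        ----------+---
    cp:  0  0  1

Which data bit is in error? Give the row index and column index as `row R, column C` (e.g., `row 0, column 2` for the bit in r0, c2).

row 1, column 2

Recompute each row's even parity and compare to rp:
  r0: data parity 1, sent rp 1 → ok
  r1: data parity 1, sent rp 0 → mismatch
  r2: data parity 0, sent rp 0 → ok
Recompute each column's even parity and compare to cp:
  c0: data parity 0, sent cp 0 → ok
  c1: data parity 0, sent cp 0 → ok
  c2: data parity 0, sent cp 1 → mismatch
Exactly one row (r1) and one column (c2) fail → the flipped bit is at their intersection.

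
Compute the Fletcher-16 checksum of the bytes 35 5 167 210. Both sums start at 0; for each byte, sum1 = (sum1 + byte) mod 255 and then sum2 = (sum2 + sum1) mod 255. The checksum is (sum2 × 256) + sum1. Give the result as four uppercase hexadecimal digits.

Running sums (mod 255):
  after byte 0 (35): sum1=35, sum2=35
  after byte 1 (5): sum1=40, sum2=75
  after byte 2 (167): sum1=207, sum2=27
  after byte 3 (210): sum1=162, sum2=189
Checksum = sum2·256 + sum1 = 189·256 + 162 = 48546 = 0xBDA2.

BDA2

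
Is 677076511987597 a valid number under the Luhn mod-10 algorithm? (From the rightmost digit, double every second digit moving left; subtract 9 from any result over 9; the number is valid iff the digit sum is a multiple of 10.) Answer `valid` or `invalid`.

invalid

From the right, keep odd positions and double even positions (subtract 9 from any doubled value over 9):
  doubled (positions 2,4,...): 9 5 9 2 3 0 5 → sum 33
  kept (positions 1,3,...): 7 5 8 1 5 7 7 6 → sum 46
Total = 79.
79 mod 10 = 9, so the number is invalid.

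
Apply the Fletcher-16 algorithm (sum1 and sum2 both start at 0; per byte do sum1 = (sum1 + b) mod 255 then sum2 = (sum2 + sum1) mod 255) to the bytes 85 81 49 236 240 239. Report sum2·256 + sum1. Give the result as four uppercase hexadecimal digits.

Running sums (mod 255):
  after byte 0 (85): sum1=85, sum2=85
  after byte 1 (81): sum1=166, sum2=251
  after byte 2 (49): sum1=215, sum2=211
  after byte 3 (236): sum1=196, sum2=152
  after byte 4 (240): sum1=181, sum2=78
  after byte 5 (239): sum1=165, sum2=243
Checksum = sum2·256 + sum1 = 243·256 + 165 = 62373 = 0xF3A5.

F3A5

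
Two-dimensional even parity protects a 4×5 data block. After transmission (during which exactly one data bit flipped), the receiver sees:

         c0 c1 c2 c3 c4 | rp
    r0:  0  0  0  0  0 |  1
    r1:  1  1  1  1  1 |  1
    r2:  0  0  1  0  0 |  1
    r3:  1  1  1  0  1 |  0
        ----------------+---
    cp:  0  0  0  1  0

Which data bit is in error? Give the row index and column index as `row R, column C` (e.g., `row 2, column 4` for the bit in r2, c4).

row 0, column 2

Recompute each row's even parity and compare to rp:
  r0: data parity 0, sent rp 1 → mismatch
  r1: data parity 1, sent rp 1 → ok
  r2: data parity 1, sent rp 1 → ok
  r3: data parity 0, sent rp 0 → ok
Recompute each column's even parity and compare to cp:
  c0: data parity 0, sent cp 0 → ok
  c1: data parity 0, sent cp 0 → ok
  c2: data parity 1, sent cp 0 → mismatch
  c3: data parity 1, sent cp 1 → ok
  c4: data parity 0, sent cp 0 → ok
Exactly one row (r0) and one column (c2) fail → the flipped bit is at their intersection.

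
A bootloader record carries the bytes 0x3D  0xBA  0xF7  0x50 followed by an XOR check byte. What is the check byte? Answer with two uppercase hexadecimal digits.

XOR the bytes together:
  start with 0x3D
  0x3D ⊕ 0xBA = 0x87
  0x87 ⊕ 0xF7 = 0x70
  0x70 ⊕ 0x50 = 0x20

20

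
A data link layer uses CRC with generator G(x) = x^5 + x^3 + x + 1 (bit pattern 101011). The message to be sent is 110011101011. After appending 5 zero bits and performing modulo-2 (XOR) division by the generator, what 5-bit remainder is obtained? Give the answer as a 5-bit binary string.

10100

Append 5 zeros: 11001110101100000. Divide by 101011 (XOR where the leading bit is 1):
  pos 0: 110011 XOR 101011 = 011000
  pos 1: 110001 XOR 101011 = 011010
  pos 2: 110100 XOR 101011 = 011111
  pos 3: 111111 XOR 101011 = 010100
  pos 4: 101000 XOR 101011 = 000011
  pos 8: 111100 XOR 101011 = 010111
  pos 9: 101110 XOR 101011 = 000101
Remainder (last 5 bits) = 10100. This is the CRC / FCS.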